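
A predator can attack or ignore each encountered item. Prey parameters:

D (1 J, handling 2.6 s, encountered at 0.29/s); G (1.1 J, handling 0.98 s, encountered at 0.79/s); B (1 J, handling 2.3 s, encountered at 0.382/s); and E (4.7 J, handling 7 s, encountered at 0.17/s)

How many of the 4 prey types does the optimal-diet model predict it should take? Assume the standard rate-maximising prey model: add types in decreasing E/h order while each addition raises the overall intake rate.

2

Profitabilities (E/h, J/s): G 1.12, E 0.671, B 0.435, D 0.385. Add prey in this order while the next type's profitability exceeds the intake rate on those already taken.
Rate on top 1: 0.4898. E: 0.671 > 0.4898 → include.
Rate on top 2: 0.5627. B: 0.435 < 0.5627 → exclude; stop.
Optimal diet: G, E — 2 of 4 types.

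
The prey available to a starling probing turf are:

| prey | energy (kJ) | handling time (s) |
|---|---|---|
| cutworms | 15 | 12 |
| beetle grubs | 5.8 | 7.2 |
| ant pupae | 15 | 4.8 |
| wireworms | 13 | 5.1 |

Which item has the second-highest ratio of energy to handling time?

In descending order of E/h:
ant pupae: 15/4.8 = 3.12 kJ/s
wireworms: 13/5.1 = 2.55 kJ/s
cutworms: 15/12 = 1.25 kJ/s
beetle grubs: 5.8/7.2 = 0.806 kJ/s

wireworms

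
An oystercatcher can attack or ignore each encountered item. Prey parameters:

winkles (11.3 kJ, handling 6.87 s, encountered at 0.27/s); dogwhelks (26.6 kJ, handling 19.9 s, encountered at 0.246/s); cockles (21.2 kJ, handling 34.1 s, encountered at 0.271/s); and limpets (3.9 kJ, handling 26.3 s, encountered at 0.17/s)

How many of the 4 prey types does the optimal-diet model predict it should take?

2

Profitabilities (E/h, kJ/s): winkles 1.64, dogwhelks 1.34, cockles 0.622, limpets 0.148. Add prey in this order while the next type's profitability exceeds the intake rate on those already taken.
Rate on top 1: 1.069. dogwhelks: 1.34 > 1.069 → include.
Rate on top 2: 1.238. cockles: 0.622 < 1.238 → exclude; stop.
Optimal diet: winkles, dogwhelks — 2 of 4 types.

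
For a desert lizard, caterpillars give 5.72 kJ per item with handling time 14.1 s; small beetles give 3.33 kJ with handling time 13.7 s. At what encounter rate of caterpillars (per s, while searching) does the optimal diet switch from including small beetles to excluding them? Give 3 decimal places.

0.106 per s

At the threshold, the rate on caterpillars alone equals the profitability of small beetles: λ·5.72/(1 + λ·14.1) = 3.33/13.7 = 0.2431.
Rearranging, λ(5.72 − 0.2431×14.1) = 0.2431, so λ = 0.2431/2.293 = 0.106 per s.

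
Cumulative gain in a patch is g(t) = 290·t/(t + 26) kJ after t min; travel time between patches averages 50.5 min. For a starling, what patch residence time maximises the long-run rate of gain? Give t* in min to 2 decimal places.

Maximise g(t)/(T+t): set derivative to zero → g'(t)(T+t) = g(t).
g'(t) = 290·26/(t + 26)². Setting 290·26/(t+26)² = 290t/[(t+26)(50.5+t)] gives 26(50.5+t) = t(t+26), so t² = 26×50.5 = 1313.
t* = √1313 = 36.24 min.

36.24 min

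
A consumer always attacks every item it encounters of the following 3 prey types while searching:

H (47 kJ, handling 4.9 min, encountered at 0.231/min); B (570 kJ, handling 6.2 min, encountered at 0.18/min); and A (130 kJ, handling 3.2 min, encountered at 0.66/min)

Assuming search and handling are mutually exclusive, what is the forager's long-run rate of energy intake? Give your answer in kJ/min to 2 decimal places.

37.18 kJ/min

Energy encountered per unit search time: 0.231×47 + 0.18×570 + 0.66×130 = 199.3 kJ/min.
Handling time per unit search time: 0.231×4.9 + 0.18×6.2 + 0.66×3.2 = 4.36.
Rate = 199.3/(1 + 4.36) = 37.18 kJ/min.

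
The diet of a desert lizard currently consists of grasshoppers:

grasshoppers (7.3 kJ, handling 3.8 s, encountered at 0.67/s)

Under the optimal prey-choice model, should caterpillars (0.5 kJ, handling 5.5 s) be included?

On grasshoppers alone, R = ΣλE/(1+Σλh) = 4.891/3.546 = 1.379 kJ/s.
Profitability of caterpillars: 0.5/5.5 = 0.09091 kJ/s.
Since 0.09091 < R, time spent handling caterpillars is better spent searching.

No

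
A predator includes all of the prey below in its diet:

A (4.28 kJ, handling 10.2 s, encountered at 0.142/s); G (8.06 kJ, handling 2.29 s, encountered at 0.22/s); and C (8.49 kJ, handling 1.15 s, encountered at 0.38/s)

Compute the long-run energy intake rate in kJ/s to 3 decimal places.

Energy encountered per unit search time: 0.142×4.28 + 0.22×8.06 + 0.38×8.49 = 5.607 kJ/s.
Handling time per unit search time: 0.142×10.2 + 0.22×2.29 + 0.38×1.15 = 2.389.
Rate = 5.607/(1 + 2.389) = 1.654 kJ/s.

1.654 kJ/s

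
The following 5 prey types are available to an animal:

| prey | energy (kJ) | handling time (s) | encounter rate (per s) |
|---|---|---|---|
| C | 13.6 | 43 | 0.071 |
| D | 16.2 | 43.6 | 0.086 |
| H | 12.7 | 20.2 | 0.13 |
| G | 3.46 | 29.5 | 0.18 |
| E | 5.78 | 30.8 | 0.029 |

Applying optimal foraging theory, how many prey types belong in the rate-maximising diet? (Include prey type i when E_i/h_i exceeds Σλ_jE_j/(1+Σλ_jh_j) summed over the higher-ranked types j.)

Profitabilities (E/h, kJ/s): H 0.629, D 0.372, C 0.316, E 0.188, G 0.117. Add prey in this order while the next type's profitability exceeds the intake rate on those already taken.
Rate on top 1: 0.4553. D: 0.372 < 0.4553 → exclude; stop.
Optimal diet: H — 1 of 5 types.

1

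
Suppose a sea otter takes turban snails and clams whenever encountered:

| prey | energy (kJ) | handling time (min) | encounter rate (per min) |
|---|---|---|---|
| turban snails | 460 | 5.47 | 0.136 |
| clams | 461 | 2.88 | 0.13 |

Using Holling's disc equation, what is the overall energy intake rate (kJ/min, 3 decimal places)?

R = (0.136×460 + 0.13×461) / (1 + 0.136×5.47 + 0.13×2.88) = 122.5/2.118 = 57.82 kJ/min.

57.824 kJ/min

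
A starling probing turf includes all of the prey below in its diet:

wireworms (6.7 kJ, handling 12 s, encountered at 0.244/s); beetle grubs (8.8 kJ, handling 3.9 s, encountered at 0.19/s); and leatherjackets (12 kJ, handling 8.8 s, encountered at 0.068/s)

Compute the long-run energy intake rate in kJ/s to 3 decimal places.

0.783 kJ/s

Energy encountered per unit search time: 0.244×6.7 + 0.19×8.8 + 0.068×12 = 4.123 kJ/s.
Handling time per unit search time: 0.244×12 + 0.19×3.9 + 0.068×8.8 = 4.267.
Rate = 4.123/(1 + 4.267) = 0.7827 kJ/s.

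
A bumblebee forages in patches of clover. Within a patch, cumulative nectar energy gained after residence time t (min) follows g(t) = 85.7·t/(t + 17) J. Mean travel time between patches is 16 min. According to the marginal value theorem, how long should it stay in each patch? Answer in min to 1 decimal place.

16.5 min

Optimal t* satisfies g'(t*) = g(t*)/(T + t*).
g'(t) = 85.7·17/(t + 17)². Setting 85.7·17/(t+17)² = 85.7t/[(t+17)(16+t)] gives 17(16+t) = t(t+17), so t² = 17×16 = 272.
t* = √272 = 16.49 min.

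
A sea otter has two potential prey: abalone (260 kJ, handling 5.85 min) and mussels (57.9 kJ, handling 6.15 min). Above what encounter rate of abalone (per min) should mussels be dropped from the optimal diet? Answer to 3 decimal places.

The zero-one rule: include mussels iff E₂/h₂ > λE₁/(1+λh₁). Equality gives the switch point.
λE₁h₂ = E₂ + λE₂h₁ ⇒ λ = E₂/(E₁h₂ − E₂h₁) = 57.9/(1599 − 338.7) = 0.04594 per min.

0.046 per min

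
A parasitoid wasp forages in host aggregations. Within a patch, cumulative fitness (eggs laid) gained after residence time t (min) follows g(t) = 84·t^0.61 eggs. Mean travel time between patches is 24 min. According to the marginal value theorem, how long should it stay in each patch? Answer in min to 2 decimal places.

37.54 min

By the marginal value theorem, leave when the instantaneous gain rate g'(t) equals the habitat-wide average g(t)/(T + t).
g'(t) = 0.61·84·t^-0.39. Setting 0.61·84·t^-0.39 = 84·t^0.61/(24+t) gives 0.61(24+t) = t, so 0.39·t = 0.61×24.
t* = 0.61×24/0.39 = 37.54 min.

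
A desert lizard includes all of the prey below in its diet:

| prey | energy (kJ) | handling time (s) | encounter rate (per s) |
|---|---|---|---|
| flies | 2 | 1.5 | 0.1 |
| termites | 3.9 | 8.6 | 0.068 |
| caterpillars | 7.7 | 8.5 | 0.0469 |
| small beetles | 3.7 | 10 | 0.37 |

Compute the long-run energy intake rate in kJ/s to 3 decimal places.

R = Σλ_iE_i / (1 + Σλ_ih_i)
Numerator: 0.1×2 + 0.068×3.9 + 0.0469×7.7 + 0.37×3.7 = 2.195
Denominator: 1 + 0.1×1.5 + 0.068×8.6 + 0.0469×8.5 + 0.37×10 = 5.833
R = 2.195/5.833 = 0.3763 kJ/s

0.376 kJ/s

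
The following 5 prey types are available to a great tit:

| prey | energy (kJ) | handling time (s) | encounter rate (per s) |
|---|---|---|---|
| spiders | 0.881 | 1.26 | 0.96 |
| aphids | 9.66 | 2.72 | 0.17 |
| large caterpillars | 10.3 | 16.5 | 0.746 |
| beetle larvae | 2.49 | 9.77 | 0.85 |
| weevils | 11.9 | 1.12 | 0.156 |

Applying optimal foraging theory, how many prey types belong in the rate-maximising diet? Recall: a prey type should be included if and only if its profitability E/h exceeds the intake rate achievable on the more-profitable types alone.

2

Rank by E/h (kJ/s): weevils 10.6, aphids 3.55, spiders 0.699, large caterpillars 0.624, beetle larvae 0.255. Include each in turn until the next type's E/h falls below the running intake rate.
Rate on top 1: 1.58. aphids: 3.55 > 1.58 → include.
Rate on top 2: 2.137. spiders: 0.699 < 2.137 → exclude; stop.
Optimal diet: weevils, aphids — 2 of 5 types.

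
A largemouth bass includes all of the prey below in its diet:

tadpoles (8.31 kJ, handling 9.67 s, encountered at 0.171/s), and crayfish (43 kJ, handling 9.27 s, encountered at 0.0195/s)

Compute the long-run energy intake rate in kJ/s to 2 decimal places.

Energy encountered per unit search time: 0.171×8.31 + 0.0195×43 = 2.26 kJ/s.
Handling time per unit search time: 0.171×9.67 + 0.0195×9.27 = 1.834.
Rate = 2.26/(1 + 1.834) = 0.7972 kJ/s.

0.80 kJ/s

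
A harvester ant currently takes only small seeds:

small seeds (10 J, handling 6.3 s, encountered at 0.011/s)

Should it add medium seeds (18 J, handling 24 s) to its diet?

Yes

Current rate: (0.011×10)/(1 + 0.011×6.3) = 0.1029 J/s.
Profitability of medium seeds: 18/24 = 0.75 J/s.
0.75 > 0.1029, so adding medium seeds raises the average — include it.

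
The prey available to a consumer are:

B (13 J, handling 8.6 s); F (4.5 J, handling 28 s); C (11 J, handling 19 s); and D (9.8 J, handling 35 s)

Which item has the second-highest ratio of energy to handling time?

C

In descending order of E/h:
B: 13/8.6 = 1.51 J/s
C: 11/19 = 0.579 J/s
D: 9.8/35 = 0.28 J/s
F: 4.5/28 = 0.161 J/s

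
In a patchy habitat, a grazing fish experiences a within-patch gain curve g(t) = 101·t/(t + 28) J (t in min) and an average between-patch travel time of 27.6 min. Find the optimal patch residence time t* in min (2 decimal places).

Maximise g(t)/(T+t): set derivative to zero → g'(t)(T+t) = g(t).
g'(t) = 101·28/(t + 28)². Setting 101·28/(t+28)² = 101t/[(t+28)(27.6+t)] gives 28(27.6+t) = t(t+28), so t² = 28×27.6 = 772.8.
t* = √772.8 = 27.8 min.

27.80 min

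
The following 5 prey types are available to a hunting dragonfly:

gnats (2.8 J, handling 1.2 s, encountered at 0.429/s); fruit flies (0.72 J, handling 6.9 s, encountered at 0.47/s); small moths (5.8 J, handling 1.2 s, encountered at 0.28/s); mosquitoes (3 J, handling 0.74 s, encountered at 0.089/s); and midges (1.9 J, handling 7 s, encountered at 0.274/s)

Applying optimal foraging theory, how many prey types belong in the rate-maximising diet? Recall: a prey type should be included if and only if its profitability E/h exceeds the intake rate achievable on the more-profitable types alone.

Rank by E/h (J/s): small moths 4.83, mosquitoes 4.05, gnats 2.33, midges 0.271, fruit flies 0.104. Include each in turn until the next type's E/h falls below the running intake rate.
Rate on top 1: 1.216. mosquitoes: 4.05 > 1.216 → include.
Rate on top 2: 1.349. gnats: 2.33 > 1.349 → include.
Rate on top 3: 1.613. midges: 0.271 < 1.613 → exclude; stop.
Optimal diet: small moths, mosquitoes, gnats — 3 of 5 types.

3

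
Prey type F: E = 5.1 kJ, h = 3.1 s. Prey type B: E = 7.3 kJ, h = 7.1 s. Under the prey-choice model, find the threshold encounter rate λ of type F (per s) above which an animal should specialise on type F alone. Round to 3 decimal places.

0.538 per s

Drop type B once their profitability E₂/h₂ falls below the rate achievable on type F alone: E₂/h₂ = λE₁/(1 + λh₁).
Solve for λ: λE₁h₂ = E₂(1 + λh₁) → λ(E₁h₂ − E₂h₁) = E₂ → λ = E₂/(E₁h₂ − E₂h₁).
λ = 7.3/(5.1×7.1 − 7.3×3.1) = 7.3/13.58 = 0.5376 per s.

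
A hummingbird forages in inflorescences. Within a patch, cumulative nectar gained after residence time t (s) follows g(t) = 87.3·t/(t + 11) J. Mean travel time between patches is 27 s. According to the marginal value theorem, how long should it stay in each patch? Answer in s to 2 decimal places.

By the marginal value theorem, leave when the instantaneous gain rate g'(t) equals the habitat-wide average g(t)/(T + t).
g'(t) = 87.3·11/(t + 11)². Setting 87.3·11/(t+11)² = 87.3t/[(t+11)(27+t)] gives 11(27+t) = t(t+11), so t² = 11×27 = 297.
t* = √297 = 17.23 s.

17.23 s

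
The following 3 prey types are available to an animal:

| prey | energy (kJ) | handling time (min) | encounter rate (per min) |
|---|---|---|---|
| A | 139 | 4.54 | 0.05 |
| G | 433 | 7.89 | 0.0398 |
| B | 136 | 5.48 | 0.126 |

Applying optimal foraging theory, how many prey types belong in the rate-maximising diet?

E/h in descending order: G 54.9, A 30.6, B 24.8 kJ/min. The optimal diet is the largest prefix of this list for which every included type satisfies E_i/h_i > R on the types above it.
Rate on top 1: 13.12. A: 30.6 > 13.12 → include.
Rate on top 2: 15.69. B: 24.8 > 15.69 → include.
Optimal diet: G, A, B — 3 of 3 types.

3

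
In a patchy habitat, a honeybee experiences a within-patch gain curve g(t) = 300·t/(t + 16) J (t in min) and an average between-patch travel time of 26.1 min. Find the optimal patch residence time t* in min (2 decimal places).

Optimal t* satisfies g'(t*) = g(t*)/(T + t*).
g'(t) = 300·16/(t + 16)². Setting 300·16/(t+16)² = 300t/[(t+16)(26.1+t)] gives 16(26.1+t) = t(t+16), so t² = 16×26.1 = 417.6.
t* = √417.6 = 20.44 min.

20.44 min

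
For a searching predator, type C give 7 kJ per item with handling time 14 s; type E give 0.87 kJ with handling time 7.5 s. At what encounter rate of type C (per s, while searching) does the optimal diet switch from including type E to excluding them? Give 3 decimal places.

Drop type E once their profitability E₂/h₂ falls below the rate achievable on type C alone: E₂/h₂ = λE₁/(1 + λh₁).
Solve for λ: λE₁h₂ = E₂(1 + λh₁) → λ(E₁h₂ − E₂h₁) = E₂ → λ = E₂/(E₁h₂ − E₂h₁).
λ = 0.87/(7×7.5 − 0.87×14) = 0.87/40.32 = 0.02158 per s.

0.022 per s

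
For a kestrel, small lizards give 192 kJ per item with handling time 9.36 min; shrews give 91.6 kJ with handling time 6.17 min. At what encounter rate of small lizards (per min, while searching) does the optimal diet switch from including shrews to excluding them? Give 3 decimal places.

Drop shrews once their profitability E₂/h₂ falls below the rate achievable on small lizards alone: E₂/h₂ = λE₁/(1 + λh₁).
Solve for λ: λE₁h₂ = E₂(1 + λh₁) → λ(E₁h₂ − E₂h₁) = E₂ → λ = E₂/(E₁h₂ − E₂h₁).
λ = 91.6/(192×6.17 − 91.6×9.36) = 91.6/327.3 = 0.2799 per min.

0.280 per min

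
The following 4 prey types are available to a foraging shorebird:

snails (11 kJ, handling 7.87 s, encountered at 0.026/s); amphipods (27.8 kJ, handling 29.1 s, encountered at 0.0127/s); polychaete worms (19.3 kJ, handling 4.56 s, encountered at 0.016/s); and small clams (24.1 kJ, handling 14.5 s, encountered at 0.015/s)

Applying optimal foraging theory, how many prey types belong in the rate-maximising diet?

E/h in descending order: polychaete worms 4.23, small clams 1.66, snails 1.4, amphipods 0.955 kJ/s. The optimal diet is the largest prefix of this list for which every included type satisfies E_i/h_i > R on the types above it.
Rate on top 1: 0.2878. small clams: 1.66 > 0.2878 → include.
Rate on top 2: 0.5194. snails: 1.4 > 0.5194 → include.
Rate on top 3: 0.6396. amphipods: 0.955 > 0.6396 → include.
Optimal diet: polychaete worms, small clams, snails, amphipods — 4 of 4 types.

4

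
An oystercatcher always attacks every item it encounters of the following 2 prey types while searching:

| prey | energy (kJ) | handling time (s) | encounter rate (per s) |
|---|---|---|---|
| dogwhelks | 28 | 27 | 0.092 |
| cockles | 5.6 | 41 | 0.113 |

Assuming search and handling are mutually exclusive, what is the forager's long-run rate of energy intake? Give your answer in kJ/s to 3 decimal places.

0.395 kJ/s

Energy encountered per unit search time: 0.092×28 + 0.113×5.6 = 3.209 kJ/s.
Handling time per unit search time: 0.092×27 + 0.113×41 = 7.117.
Rate = 3.209/(1 + 7.117) = 0.3953 kJ/s.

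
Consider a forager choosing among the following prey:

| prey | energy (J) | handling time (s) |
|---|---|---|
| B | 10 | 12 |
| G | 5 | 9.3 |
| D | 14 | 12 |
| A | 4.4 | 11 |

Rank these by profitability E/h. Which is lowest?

A

In descending order of E/h:
D: 14/12 = 1.17 J/s
B: 10/12 = 0.833 J/s
G: 5/9.3 = 0.538 J/s
A: 4.4/11 = 0.4 J/s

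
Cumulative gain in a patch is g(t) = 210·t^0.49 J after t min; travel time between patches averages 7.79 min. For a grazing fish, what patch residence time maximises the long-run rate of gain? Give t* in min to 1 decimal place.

Maximise g(t)/(T+t): set derivative to zero → g'(t)(T+t) = g(t).
g'(t) = 0.49·210·t^-0.51. Setting 0.49·210·t^-0.51 = 210·t^0.49/(7.79+t) gives 0.49(7.79+t) = t, so 0.51·t = 0.49×7.79.
t* = 0.49×7.79/0.51 = 7.485 min.

7.5 min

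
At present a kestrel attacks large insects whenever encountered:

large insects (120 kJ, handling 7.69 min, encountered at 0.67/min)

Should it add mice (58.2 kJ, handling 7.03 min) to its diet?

No

Current rate: (0.67×120)/(1 + 0.67×7.69) = 13.07 kJ/min.
mice: E/h = 58.2/7.03 = 8.279 kJ/min.
Since 8.279 < R, time spent handling mice is better spent searching.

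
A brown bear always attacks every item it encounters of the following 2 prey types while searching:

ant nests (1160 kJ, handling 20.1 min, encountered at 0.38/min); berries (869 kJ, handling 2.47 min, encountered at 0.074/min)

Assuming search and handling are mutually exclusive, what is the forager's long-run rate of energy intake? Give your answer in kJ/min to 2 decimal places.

57.26 kJ/min

Energy encountered per unit search time: 0.38×1160 + 0.074×869 = 505.1 kJ/min.
Handling time per unit search time: 0.38×20.1 + 0.074×2.47 = 7.821.
Rate = 505.1/(1 + 7.821) = 57.26 kJ/min.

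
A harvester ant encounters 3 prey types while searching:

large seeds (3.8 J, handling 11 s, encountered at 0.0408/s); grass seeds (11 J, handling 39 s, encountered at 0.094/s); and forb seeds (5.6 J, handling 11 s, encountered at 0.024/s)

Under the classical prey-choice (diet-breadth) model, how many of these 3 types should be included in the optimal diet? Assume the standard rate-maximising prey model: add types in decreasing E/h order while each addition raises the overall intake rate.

3

Rank by E/h (J/s): forb seeds 0.509, large seeds 0.345, grass seeds 0.282. Include each in turn until the next type's E/h falls below the running intake rate.
Rate on top 1: 0.1063. large seeds: 0.345 > 0.1063 → include.
Rate on top 2: 0.169. grass seeds: 0.282 > 0.169 → include.
Optimal diet: forb seeds, large seeds, grass seeds — 3 of 3 types.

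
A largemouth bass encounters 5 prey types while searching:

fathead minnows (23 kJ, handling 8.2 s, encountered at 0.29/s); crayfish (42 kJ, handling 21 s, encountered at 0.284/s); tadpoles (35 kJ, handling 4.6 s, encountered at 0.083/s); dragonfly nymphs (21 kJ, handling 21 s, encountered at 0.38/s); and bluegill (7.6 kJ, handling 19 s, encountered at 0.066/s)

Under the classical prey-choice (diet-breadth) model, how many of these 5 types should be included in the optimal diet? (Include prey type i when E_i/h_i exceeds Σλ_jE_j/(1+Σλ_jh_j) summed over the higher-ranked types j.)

E/h in descending order: tadpoles 7.61, fathead minnows 2.8, crayfish 2, dragonfly nymphs 1, bluegill 0.4 kJ/s. The optimal diet is the largest prefix of this list for which every included type satisfies E_i/h_i > R on the types above it.
Rate on top 1: 2.102. fathead minnows: 2.8 > 2.102 → include.
Rate on top 2: 2.547. crayfish: 2 < 2.547 → exclude; stop.
Optimal diet: tadpoles, fathead minnows — 2 of 5 types.

2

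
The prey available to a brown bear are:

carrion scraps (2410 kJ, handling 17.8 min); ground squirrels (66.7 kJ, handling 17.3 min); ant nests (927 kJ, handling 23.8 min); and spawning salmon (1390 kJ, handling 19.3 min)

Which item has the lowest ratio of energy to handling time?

In descending order of E/h:
carrion scraps: 2410/17.8 = 135 kJ/min
spawning salmon: 1390/19.3 = 72 kJ/min
ant nests: 927/23.8 = 38.9 kJ/min
ground squirrels: 66.7/17.3 = 3.86 kJ/min

ground squirrels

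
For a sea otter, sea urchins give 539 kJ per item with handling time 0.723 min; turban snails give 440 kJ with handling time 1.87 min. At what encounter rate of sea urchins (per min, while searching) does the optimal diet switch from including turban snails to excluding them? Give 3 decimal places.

At the threshold, the rate on sea urchins alone equals the profitability of turban snails: λ·539/(1 + λ·0.723) = 440/1.87 = 235.3.
Rearranging, λ(539 − 235.3×0.723) = 235.3, so λ = 235.3/368.9 = 0.6379 per min.

0.638 per min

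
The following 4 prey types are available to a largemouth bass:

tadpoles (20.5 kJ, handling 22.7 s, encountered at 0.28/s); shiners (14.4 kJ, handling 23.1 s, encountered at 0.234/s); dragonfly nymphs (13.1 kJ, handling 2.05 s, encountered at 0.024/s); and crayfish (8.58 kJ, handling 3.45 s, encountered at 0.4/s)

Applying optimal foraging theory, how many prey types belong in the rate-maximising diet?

2

E/h in descending order: dragonfly nymphs 6.39, crayfish 2.49, tadpoles 0.903, shiners 0.623 kJ/s. The optimal diet is the largest prefix of this list for which every included type satisfies E_i/h_i > R on the types above it.
Rate on top 1: 0.2997. crayfish: 2.49 > 0.2997 → include.
Rate on top 2: 1.542. tadpoles: 0.903 < 1.542 → exclude; stop.
Optimal diet: dragonfly nymphs, crayfish — 2 of 4 types.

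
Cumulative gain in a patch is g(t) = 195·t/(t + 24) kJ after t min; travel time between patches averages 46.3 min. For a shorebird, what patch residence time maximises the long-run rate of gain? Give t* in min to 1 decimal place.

Optimal t* satisfies g'(t*) = g(t*)/(T + t*).
g'(t) = 195·24/(t + 24)². Setting 195·24/(t+24)² = 195t/[(t+24)(46.3+t)] gives 24(46.3+t) = t(t+24), so t² = 24×46.3 = 1111.
t* = √1111 = 33.33 min.

33.3 min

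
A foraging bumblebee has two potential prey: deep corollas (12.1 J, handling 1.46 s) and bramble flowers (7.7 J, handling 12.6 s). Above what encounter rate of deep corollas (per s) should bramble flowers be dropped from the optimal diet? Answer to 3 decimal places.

Drop bramble flowers once their profitability E₂/h₂ falls below the rate achievable on deep corollas alone: E₂/h₂ = λE₁/(1 + λh₁).
Solve for λ: λE₁h₂ = E₂(1 + λh₁) → λ(E₁h₂ − E₂h₁) = E₂ → λ = E₂/(E₁h₂ − E₂h₁).
λ = 7.7/(12.1×12.6 − 7.7×1.46) = 7.7/141.2 = 0.05453 per s.

0.055 per s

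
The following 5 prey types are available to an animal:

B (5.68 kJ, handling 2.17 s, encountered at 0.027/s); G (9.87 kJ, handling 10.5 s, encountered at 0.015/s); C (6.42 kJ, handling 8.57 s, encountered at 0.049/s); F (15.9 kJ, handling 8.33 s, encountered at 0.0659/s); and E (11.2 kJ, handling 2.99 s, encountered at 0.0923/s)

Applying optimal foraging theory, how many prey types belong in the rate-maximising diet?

Profitabilities (E/h, kJ/s): E 3.75, B 2.62, F 1.91, G 0.94, C 0.749. Add prey in this order while the next type's profitability exceeds the intake rate on those already taken.
Rate on top 1: 0.8102. B: 2.62 > 0.8102 → include.
Rate on top 2: 0.8895. F: 1.91 > 0.8895 → include.
Rate on top 3: 1.187. G: 0.94 < 1.187 → exclude; stop.
Optimal diet: E, B, F — 3 of 5 types.

3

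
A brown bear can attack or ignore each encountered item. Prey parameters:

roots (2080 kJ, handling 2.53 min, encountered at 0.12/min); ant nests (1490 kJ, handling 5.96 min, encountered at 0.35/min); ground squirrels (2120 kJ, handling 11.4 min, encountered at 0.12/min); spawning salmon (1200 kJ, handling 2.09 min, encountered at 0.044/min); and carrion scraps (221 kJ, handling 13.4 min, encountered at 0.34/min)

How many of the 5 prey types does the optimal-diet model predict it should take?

3

Profitabilities (E/h, kJ/min): roots 822, spawning salmon 574, ant nests 250, ground squirrels 186, carrion scraps 16.5. Add prey in this order while the next type's profitability exceeds the intake rate on those already taken.
Rate on top 1: 191.5. spawning salmon: 574 > 191.5 → include.
Rate on top 2: 216.7. ant nests: 250 > 216.7 → include.
Rate on top 3: 236.6. ground squirrels: 186 < 236.6 → exclude; stop.
Optimal diet: roots, spawning salmon, ant nests — 3 of 5 types.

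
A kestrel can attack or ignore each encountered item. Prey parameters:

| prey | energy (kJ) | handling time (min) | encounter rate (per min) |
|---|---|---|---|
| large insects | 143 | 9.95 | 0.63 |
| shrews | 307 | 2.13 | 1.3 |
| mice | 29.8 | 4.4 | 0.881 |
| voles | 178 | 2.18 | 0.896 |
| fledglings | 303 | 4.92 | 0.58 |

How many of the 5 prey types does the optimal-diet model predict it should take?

1

Profitabilities (E/h, kJ/min): shrews 144, voles 81.7, fledglings 61.6, large insects 14.4, mice 6.77. Add prey in this order while the next type's profitability exceeds the intake rate on those already taken.
Rate on top 1: 105.9. voles: 81.7 < 105.9 → exclude; stop.
Optimal diet: shrews — 1 of 5 types.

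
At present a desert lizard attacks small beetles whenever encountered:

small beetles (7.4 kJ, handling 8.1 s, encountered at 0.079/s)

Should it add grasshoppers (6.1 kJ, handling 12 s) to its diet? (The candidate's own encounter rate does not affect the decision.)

Yes

Intake rate on the current diet: R = (0.079×7.4) / (1 + 0.079×8.1) = 0.5846/1.64 = 0.3565 kJ/s.
grasshoppers: E/h = 6.1/12 = 0.5083 kJ/s.
0.5083 > 0.3565, so adding grasshoppers raises the average — include it.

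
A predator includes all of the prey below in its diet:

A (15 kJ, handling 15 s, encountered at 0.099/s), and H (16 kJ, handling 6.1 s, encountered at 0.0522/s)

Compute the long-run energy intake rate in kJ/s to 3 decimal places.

R = Σλ_iE_i / (1 + Σλ_ih_i)
Numerator: 0.099×15 + 0.0522×16 = 2.32
Denominator: 1 + 0.099×15 + 0.0522×6.1 = 2.803
R = 2.32/2.803 = 0.8276 kJ/s

0.828 kJ/s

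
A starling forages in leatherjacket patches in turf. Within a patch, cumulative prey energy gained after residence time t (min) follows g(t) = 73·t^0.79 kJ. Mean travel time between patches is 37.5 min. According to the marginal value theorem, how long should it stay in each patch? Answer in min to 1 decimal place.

141.1 min

Optimal t* satisfies g'(t*) = g(t*)/(T + t*).
g'(t) = 0.79·73·t^-0.21. Setting 0.79·73·t^-0.21 = 73·t^0.79/(37.5+t) gives 0.79(37.5+t) = t, so 0.21·t = 0.79×37.5.
t* = 0.79×37.5/0.21 = 141.1 min.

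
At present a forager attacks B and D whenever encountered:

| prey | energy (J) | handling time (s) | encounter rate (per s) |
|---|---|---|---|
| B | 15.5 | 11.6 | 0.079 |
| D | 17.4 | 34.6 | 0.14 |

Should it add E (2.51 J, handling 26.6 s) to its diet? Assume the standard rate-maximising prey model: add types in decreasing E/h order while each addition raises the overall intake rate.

Current rate: (0.079×15.5 + 0.14×17.4)/(1 + 0.079×11.6 + 0.14×34.6) = 0.5415 J/s.
Profitability of E: 2.51/26.6 = 0.09436 J/s.
0.09436 < 0.5415, so adding E would lower the average — exclude it.

No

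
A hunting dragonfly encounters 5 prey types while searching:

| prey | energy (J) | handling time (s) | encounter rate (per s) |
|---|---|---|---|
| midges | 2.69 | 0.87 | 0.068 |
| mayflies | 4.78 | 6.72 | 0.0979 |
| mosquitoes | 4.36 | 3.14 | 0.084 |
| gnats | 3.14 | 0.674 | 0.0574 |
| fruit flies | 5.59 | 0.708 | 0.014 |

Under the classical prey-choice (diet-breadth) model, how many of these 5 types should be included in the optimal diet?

Profitabilities (E/h, J/s): fruit flies 7.9, gnats 4.66, midges 3.09, mosquitoes 1.39, mayflies 0.711. Add prey in this order while the next type's profitability exceeds the intake rate on those already taken.
Rate on top 1: 0.07749. gnats: 4.66 > 0.07749 → include.
Rate on top 2: 0.2465. midges: 3.09 > 0.2465 → include.
Rate on top 3: 0.3985. mosquitoes: 1.39 > 0.3985 → include.
Rate on top 4: 0.5889. mayflies: 0.711 > 0.5889 → include.
Optimal diet: fruit flies, gnats, midges, mosquitoes, mayflies — 5 of 5 types.

5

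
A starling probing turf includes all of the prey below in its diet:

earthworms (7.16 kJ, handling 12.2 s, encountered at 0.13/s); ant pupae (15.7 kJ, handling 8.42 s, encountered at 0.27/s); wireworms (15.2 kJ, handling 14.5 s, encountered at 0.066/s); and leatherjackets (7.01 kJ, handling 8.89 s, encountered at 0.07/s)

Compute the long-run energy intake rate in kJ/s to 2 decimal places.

R = (0.13×7.16 + 0.27×15.7 + 0.066×15.2 + 0.07×7.01) / (1 + 0.13×12.2 + 0.27×8.42 + 0.066×14.5 + 0.07×8.89) = 6.664/6.439 = 1.035 kJ/s.

1.03 kJ/s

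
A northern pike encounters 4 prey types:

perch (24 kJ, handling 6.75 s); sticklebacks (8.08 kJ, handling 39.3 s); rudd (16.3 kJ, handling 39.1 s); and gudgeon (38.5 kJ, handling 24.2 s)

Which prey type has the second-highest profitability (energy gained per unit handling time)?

gudgeon

Profitability E/h (kJ/s): perch = 24/6.75 = 3.56, sticklebacks = 8.08/39.3 = 0.206, rudd = 16.3/39.1 = 0.417, gudgeon = 38.5/24.2 = 1.59.
Ranked: perch > gudgeon > rudd > sticklebacks.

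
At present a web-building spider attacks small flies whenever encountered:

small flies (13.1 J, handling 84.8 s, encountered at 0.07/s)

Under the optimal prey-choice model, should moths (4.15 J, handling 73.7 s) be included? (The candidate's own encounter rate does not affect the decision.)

No

Current rate: (0.07×13.1)/(1 + 0.07×84.8) = 0.1322 J/s.
Profitability of moths: 4.15/73.7 = 0.05631 J/s.
Since 0.05631 < R, time spent handling moths is better spent searching.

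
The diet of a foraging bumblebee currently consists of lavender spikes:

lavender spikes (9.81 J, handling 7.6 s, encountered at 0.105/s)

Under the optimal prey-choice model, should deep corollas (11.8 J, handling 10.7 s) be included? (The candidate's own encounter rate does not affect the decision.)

Yes

On lavender spikes alone, R = ΣλE/(1+Σλh) = 1.03/1.798 = 0.5729 J/s.
deep corollas: E/h = 11.8/10.7 = 1.103 J/s.
1.103 > 0.5729, so adding deep corollas raises the average — include it.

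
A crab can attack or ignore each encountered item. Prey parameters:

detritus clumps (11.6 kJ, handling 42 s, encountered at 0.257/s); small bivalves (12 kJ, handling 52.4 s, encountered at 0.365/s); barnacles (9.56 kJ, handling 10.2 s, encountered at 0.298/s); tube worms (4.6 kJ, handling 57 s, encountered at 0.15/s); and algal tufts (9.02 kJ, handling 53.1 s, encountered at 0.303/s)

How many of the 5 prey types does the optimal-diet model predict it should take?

1

Rank by E/h (kJ/s): barnacles 0.937, detritus clumps 0.276, small bivalves 0.229, algal tufts 0.17, tube worms 0.0807. Include each in turn until the next type's E/h falls below the running intake rate.
Rate on top 1: 0.7052. detritus clumps: 0.276 < 0.7052 → exclude; stop.
Optimal diet: barnacles — 1 of 5 types.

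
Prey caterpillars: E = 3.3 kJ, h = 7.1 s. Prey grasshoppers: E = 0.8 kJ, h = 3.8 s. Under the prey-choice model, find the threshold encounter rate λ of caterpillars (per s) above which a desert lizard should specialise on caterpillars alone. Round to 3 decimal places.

At the threshold, the rate on caterpillars alone equals the profitability of grasshoppers: λ·3.3/(1 + λ·7.1) = 0.8/3.8 = 0.2105.
Rearranging, λ(3.3 − 0.2105×7.1) = 0.2105, so λ = 0.2105/1.805 = 0.1166 per s.

0.117 per s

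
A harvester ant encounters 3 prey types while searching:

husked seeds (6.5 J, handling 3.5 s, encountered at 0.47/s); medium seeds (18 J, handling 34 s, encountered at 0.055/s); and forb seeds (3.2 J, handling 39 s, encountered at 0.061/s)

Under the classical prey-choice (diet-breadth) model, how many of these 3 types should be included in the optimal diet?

1

E/h in descending order: husked seeds 1.86, medium seeds 0.529, forb seeds 0.0821 J/s. The optimal diet is the largest prefix of this list for which every included type satisfies E_i/h_i > R on the types above it.
Rate on top 1: 1.155. medium seeds: 0.529 < 1.155 → exclude; stop.
Optimal diet: husked seeds — 1 of 3 types.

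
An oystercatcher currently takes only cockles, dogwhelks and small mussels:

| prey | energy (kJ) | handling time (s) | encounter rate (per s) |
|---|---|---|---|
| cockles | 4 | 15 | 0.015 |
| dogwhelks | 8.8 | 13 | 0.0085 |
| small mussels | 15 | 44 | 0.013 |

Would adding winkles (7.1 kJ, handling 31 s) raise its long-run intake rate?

Yes

On cockles, dogwhelks and small mussels alone, R = ΣλE/(1+Σλh) = 0.3298/1.907 = 0.1729 kJ/s.
Profitability of winkles: 7.1/31 = 0.229 kJ/s.
Since 0.229 > R, including winkles increases the long-run rate.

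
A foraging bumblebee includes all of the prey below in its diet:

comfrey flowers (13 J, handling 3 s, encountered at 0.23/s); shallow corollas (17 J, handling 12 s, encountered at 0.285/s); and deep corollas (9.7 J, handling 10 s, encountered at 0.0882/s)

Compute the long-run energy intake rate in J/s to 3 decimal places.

1.450 J/s

R = Σλ_iE_i / (1 + Σλ_ih_i)
Numerator: 0.23×13 + 0.285×17 + 0.0882×9.7 = 8.691
Denominator: 1 + 0.23×3 + 0.285×12 + 0.0882×10 = 5.992
R = 8.691/5.992 = 1.45 J/s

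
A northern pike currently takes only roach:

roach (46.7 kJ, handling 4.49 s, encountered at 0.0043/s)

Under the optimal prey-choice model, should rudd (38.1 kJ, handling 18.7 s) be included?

Current rate: (0.0043×46.7)/(1 + 0.0043×4.49) = 0.197 kJ/s.
Profitability of rudd: 38.1/18.7 = 2.037 kJ/s.
2.037 > 0.197, so adding rudd raises the average — include it.

Yes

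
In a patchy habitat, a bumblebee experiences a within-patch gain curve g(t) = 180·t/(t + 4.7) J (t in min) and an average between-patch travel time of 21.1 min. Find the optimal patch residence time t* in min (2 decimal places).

9.96 min

By the marginal value theorem, leave when the instantaneous gain rate g'(t) equals the habitat-wide average g(t)/(T + t).
g'(t) = 180·4.7/(t + 4.7)². Setting 180·4.7/(t+4.7)² = 180t/[(t+4.7)(21.1+t)] gives 4.7(21.1+t) = t(t+4.7), so t² = 4.7×21.1 = 99.17.
t* = √99.17 = 9.958 min.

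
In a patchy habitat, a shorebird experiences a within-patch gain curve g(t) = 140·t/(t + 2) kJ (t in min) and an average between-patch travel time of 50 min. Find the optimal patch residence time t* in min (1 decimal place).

10.0 min

Maximise g(t)/(T+t): set derivative to zero → g'(t)(T+t) = g(t).
g'(t) = 140·2/(t + 2)². Setting 140·2/(t+2)² = 140t/[(t+2)(50+t)] gives 2(50+t) = t(t+2), so t² = 2×50 = 100.
t* = √100 = 10 min.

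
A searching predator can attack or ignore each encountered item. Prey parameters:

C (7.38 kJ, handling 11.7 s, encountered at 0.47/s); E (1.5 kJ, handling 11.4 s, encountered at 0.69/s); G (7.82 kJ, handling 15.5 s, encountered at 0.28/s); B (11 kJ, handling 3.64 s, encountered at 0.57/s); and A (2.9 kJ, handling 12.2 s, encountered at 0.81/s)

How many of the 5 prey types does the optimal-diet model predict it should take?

1

Rank by E/h (kJ/s): B 3.02, C 0.631, G 0.505, A 0.238, E 0.132. Include each in turn until the next type's E/h falls below the running intake rate.
Rate on top 1: 2.039. C: 0.631 < 2.039 → exclude; stop.
Optimal diet: B — 1 of 5 types.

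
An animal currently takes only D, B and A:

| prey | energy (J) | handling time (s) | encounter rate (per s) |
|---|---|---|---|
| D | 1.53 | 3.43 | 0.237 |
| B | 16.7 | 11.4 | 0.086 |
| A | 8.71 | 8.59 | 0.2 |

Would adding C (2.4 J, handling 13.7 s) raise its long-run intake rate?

On D, B and A alone, R = ΣλE/(1+Σλh) = 3.541/4.511 = 0.7849 J/s.
C: E/h = 2.4/13.7 = 0.1752 J/s.
0.1752 < 0.7849, so adding C would lower the average — exclude it.

No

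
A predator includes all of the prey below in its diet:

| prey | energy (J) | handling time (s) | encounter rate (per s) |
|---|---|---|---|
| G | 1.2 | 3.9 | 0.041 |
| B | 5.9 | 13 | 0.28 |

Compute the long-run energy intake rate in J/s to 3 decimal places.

R = Σλ_iE_i / (1 + Σλ_ih_i)
Numerator: 0.041×1.2 + 0.28×5.9 = 1.701
Denominator: 1 + 0.041×3.9 + 0.28×13 = 4.8
R = 1.701/4.8 = 0.3544 J/s

0.354 J/s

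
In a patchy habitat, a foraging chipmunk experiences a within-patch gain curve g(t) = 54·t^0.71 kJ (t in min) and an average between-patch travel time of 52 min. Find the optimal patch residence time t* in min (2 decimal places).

127.31 min

By the marginal value theorem, leave when the instantaneous gain rate g'(t) equals the habitat-wide average g(t)/(T + t).
g'(t) = 0.71·54·t^-0.29. Setting 0.71·54·t^-0.29 = 54·t^0.71/(52+t) gives 0.71(52+t) = t, so 0.29·t = 0.71×52.
t* = 0.71×52/0.29 = 127.3 min.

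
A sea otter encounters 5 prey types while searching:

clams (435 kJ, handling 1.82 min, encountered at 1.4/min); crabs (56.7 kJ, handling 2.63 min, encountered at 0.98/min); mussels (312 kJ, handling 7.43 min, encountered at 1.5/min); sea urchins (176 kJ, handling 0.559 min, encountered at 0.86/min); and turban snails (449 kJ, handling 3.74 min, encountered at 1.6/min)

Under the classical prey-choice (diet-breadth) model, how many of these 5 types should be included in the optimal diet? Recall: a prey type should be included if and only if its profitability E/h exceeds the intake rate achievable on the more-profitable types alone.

2

Profitabilities (E/h, kJ/min): sea urchins 315, clams 239, turban snails 120, mussels 42, crabs 21.6. Add prey in this order while the next type's profitability exceeds the intake rate on those already taken.
Rate on top 1: 102.2. clams: 239 > 102.2 → include.
Rate on top 2: 188.7. turban snails: 120 < 188.7 → exclude; stop.
Optimal diet: sea urchins, clams — 2 of 5 types.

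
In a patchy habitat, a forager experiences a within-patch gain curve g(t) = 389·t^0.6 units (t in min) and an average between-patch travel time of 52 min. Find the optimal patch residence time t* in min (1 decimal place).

78.0 min

Maximise g(t)/(T+t): set derivative to zero → g'(t)(T+t) = g(t).
g'(t) = 0.6·389·t^-0.4. Setting 0.6·389·t^-0.4 = 389·t^0.6/(52+t) gives 0.6(52+t) = t, so 0.40·t = 0.6×52.
t* = 0.6×52/0.40 = 78 min.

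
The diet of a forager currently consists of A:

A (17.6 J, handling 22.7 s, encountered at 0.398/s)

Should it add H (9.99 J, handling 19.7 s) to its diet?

On A alone, R = ΣλE/(1+Σλh) = 7.005/10.03 = 0.6981 J/s.
H: E/h = 9.99/19.7 = 0.5071 J/s.
0.5071 < 0.6981, so adding H would lower the average — exclude it.

No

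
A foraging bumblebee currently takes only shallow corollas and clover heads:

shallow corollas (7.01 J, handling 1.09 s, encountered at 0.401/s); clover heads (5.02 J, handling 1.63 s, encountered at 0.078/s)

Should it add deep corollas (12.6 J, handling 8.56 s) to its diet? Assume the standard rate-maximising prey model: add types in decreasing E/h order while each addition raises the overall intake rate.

Intake rate on the current diet: R = (0.401×7.01 + 0.078×5.02) / (1 + 0.401×1.09 + 0.078×1.63) = 3.203/1.564 = 2.047 J/s.
Profitability of deep corollas: 12.6/8.56 = 1.472 J/s.
Since 1.472 < R, time spent handling deep corollas is better spent searching.

No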